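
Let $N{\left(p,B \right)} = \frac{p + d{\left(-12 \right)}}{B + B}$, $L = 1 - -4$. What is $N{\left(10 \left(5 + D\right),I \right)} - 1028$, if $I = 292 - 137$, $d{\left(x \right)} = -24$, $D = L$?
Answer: $- \frac{159302}{155} \approx -1027.8$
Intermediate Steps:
$L = 5$ ($L = 1 + 4 = 5$)
$D = 5$
$I = 155$ ($I = 292 - 137 = 155$)
$N{\left(p,B \right)} = \frac{-24 + p}{2 B}$ ($N{\left(p,B \right)} = \frac{p - 24}{B + B} = \frac{-24 + p}{2 B}$)
$N{\left(10 \left(5 + D\right),I \right)} - 1028 = \frac{-24 + 10 \left(5 + 5\right)}{2 \cdot 155} - 1028 = \frac{1}{2} \cdot \frac{1}{155} \left(-24 + 10 \cdot 10\right) - 1028 = \frac{1}{2} \cdot \frac{1}{155} \left(-24 + 100\right) - 1028 = \frac{1}{2} \cdot \frac{1}{155} \cdot 76 - 1028 = \frac{38}{155} - 1028 = - \frac{159302}{155}$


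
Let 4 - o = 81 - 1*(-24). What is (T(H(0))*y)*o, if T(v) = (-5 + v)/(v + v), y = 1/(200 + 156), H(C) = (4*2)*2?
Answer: -1111/11392 ≈ -0.097525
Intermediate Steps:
H(C) = 16 (H(C) = 8*2 = 16)
y = 1/356 ≈ 0.0028090
o = -101 (o = 4 - (81 - 1*(-24)) = 4 - (81 + 24) = 4 - 1*105 = 4 - 105 = -101)
T(v) = (-5 + v)/(2*v) (T(v) = (-5 + v)/((2*v)) = (-5 + v)*(1/(2*v)) = (-5 + v)/(2*v))
(T(H(0))*y)*o = (((1/2)*(-5 + 16)/16)*(1/356))*(-101) = (((1/2)*(1/16)*11)*(1/356))*(-101) = ((11/32)*(1/356))*(-101) = (11/11392)*(-101) = -1111/11392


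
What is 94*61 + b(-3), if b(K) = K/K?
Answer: 5735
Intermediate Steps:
b(K) = 1
94*61 + b(-3) = 94*61 + 1 = 5734 + 1 = 5735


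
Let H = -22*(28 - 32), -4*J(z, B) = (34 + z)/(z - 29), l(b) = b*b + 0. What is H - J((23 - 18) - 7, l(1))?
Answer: 2720/31 ≈ 87.742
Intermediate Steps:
l(b) = b**2 (l(b) = b**2 + 0 = b**2)
J(z, B) = -(34 + z)/(4*(-29 + z)) (J(z, B) = -(34 + z)/(4*(z - 29)) = -(34 + z)/(4*(-29 + z)))
H = 88 (H = -22*(-4) = 88)
H - J((23 - 18) - 7, l(1)) = 88 - (-34 - ((23 - 18) - 7))/(4*(-29 + ((23 - 18) - 7))) = 88 - (-34 - (5 - 7))/(4*(-29 + (5 - 7))) = 88 - (-34 - 1*(-2))/(4*(-29 - 2)) = 88 - (-34 + 2)/(4*(-31)) = 88 - (-1)*(-32)/(4*31) = 88 - 1*8/31 = 88 - 8/31 = 2720/31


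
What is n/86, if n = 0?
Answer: 0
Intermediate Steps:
n/86 = 0/86 = 0*(1/86) = 0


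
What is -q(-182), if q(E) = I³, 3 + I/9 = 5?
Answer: -5832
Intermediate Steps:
I = 18 (I = -27 + 9*5 = -27 + 45 = 18)
q(E) = 5832 (q(E) = 18³ = 5832)
-q(-182) = -1*5832 = -5832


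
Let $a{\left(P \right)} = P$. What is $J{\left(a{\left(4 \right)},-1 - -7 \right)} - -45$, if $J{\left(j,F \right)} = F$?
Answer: $51$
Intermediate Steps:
$J{\left(a{\left(4 \right)},-1 - -7 \right)} - -45 = \left(-1 - -7\right) - -45 = \left(-1 + 7\right) + 45 = 6 + 45 = 51$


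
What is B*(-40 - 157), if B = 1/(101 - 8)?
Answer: -197/93 ≈ -2.1183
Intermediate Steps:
B = 1/93 ≈ 0.010753
B*(-40 - 157) = (-40 - 157)/93 = (1/93)*(-197) = -197/93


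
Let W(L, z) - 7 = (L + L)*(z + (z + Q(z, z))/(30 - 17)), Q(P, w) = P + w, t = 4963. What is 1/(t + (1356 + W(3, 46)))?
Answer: 13/86654 ≈ 0.00015002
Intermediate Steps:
W(L, z) = 7 + 32*L*z/13 (W(L, z) = 7 + (L + L)*(z + (z + (z + z))/(30 - 17)) = 7 + (2*L)*(z + (z + 2*z)/13) = 7 + (2*L)*(z + (3*z)*(1/13)) = 7 + (2*L)*(z + 3*z/13) = 7 + (2*L)*(16*z/13) = 7 + 32*L*z/13)
1/(t + (1356 + W(3, 46))) = 1/(4963 + (1356 + (7 + (32/13)*3*46))) = 1/(4963 + (1356 + (7 + 4416/13))) = 1/(4963 + (1356 + 4507/13)) = 1/(4963 + 22135/13) = 1/(86654/13) = 13/86654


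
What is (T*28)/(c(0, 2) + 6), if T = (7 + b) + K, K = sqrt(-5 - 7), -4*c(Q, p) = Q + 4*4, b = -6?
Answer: 14 + 28*I*sqrt(3) ≈ 14.0 + 48.497*I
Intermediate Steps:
c(Q, p) = -4 - Q/4 (c(Q, p) = -(Q + 4*4)/4 = -(Q + 16)/4 = -(16 + Q)/4 = -4 - Q/4)
K = 2*I*sqrt(3) (K = sqrt(-12) = 2*I*sqrt(3) ≈ 3.4641*I)
T = 1 + 2*I*sqrt(3) (T = (7 - 6) + 2*I*sqrt(3) = 1 + 2*I*sqrt(3) ≈ 1.0 + 3.4641*I)
(T*28)/(c(0, 2) + 6) = ((1 + 2*I*sqrt(3))*28)/((-4 - 1/4*0) + 6) = (28 + 56*I*sqrt(3))/((-4 + 0) + 6) = (28 + 56*I*sqrt(3))/(-4 + 6) = (28 + 56*I*sqrt(3))/2 = (28 + 56*I*sqrt(3))*(1/2) = 14 + 28*I*sqrt(3)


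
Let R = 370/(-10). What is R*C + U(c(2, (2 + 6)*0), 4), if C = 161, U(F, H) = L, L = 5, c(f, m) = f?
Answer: -5952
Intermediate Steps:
U(F, H) = 5
R = -37 (R = 370*(-1/10) = -37)
R*C + U(c(2, (2 + 6)*0), 4) = -37*161 + 5 = -5957 + 5 = -5952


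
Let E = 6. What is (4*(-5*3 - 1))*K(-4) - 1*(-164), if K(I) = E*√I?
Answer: 164 - 768*I ≈ 164.0 - 768.0*I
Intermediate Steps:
K(I) = 6*√I
(4*(-5*3 - 1))*K(-4) - 1*(-164) = (4*(-5*3 - 1))*(6*√(-4)) - 1*(-164) = (4*(-15 - 1))*(6*(2*I)) + 164 = (4*(-16))*(12*I) + 164 = -768*I + 164 = 164 - 768*I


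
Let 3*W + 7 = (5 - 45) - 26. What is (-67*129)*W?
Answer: 210313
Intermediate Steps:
W = -73/3 (W = -7/3 + ((5 - 45) - 26)/3 = -7/3 + (-40 - 26)/3 = -7/3 + (⅓)*(-66) = -7/3 - 22 = -73/3 ≈ -24.333)
(-67*129)*W = -67*129*(-73/3) = -8643*(-73/3) = 210313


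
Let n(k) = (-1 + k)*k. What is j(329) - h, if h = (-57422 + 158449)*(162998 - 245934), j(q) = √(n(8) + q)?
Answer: 8378775272 + √385 ≈ 8.3788e+9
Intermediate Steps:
n(k) = k*(-1 + k)
j(q) = √(56 + q) (j(q) = √(8*(-1 + 8) + q) = √(8*7 + q) = √(56 + q))
h = -8378775272 (h = 101027*(-82936) = -8378775272)
j(329) - h = √(56 + 329) - 1*(-8378775272) = √385 + 8378775272 = 8378775272 + √385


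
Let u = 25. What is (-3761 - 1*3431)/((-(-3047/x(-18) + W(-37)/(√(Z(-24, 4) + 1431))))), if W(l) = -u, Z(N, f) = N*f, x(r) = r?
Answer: 35106266448/826281101 + 3883680*√1335/826281101 ≈ 42.659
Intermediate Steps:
W(l) = -25 (W(l) = -1*25 = -25)
(-3761 - 1*3431)/((-(-3047/x(-18) + W(-37)/(√(Z(-24, 4) + 1431))))) = (-3761 - 1*3431)/((-(-3047/(-18) - 25/√(-24*4 + 1431)))) = (-3761 - 3431)/((-(-3047*(-1/18) - 25/√(-96 + 1431)))) = -7192*(-1/(3047/18 - 25*√1335/1335)) = -7192*(-1/(3047/18 - 5*√1335/267)) = -7192/(-3047/18 + 5*√1335/267)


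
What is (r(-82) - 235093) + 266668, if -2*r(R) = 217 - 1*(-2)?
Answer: 62931/2 ≈ 31466.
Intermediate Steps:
r(R) = -219/2 (r(R) = -(217 - 1*(-2))/2 = -(217 + 2)/2 = -½*219 = -219/2)
(r(-82) - 235093) + 266668 = (-219/2 - 235093) + 266668 = -470405/2 + 266668 = 62931/2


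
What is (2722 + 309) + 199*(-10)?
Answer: 1041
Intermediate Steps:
(2722 + 309) + 199*(-10) = 3031 - 1990 = 1041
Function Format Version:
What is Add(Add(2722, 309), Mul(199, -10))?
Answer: 1041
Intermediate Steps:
Add(Add(2722, 309), Mul(199, -10)) = Add(3031, -1990) = 1041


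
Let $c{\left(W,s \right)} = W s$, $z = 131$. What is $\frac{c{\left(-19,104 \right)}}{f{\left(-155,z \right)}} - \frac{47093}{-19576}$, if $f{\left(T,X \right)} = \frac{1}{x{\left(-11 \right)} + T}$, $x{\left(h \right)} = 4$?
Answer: $\frac{5841055669}{19576} \approx 2.9838 \cdot 10^{5}$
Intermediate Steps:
$f{\left(T,X \right)} = \frac{1}{4 + T}$
$\frac{c{\left(-19,104 \right)}}{f{\left(-155,z \right)}} - \frac{47093}{-19576} = \frac{\left(-19\right) 104}{\frac{1}{4 - 155}} - \frac{47093}{-19576} = - \frac{1976}{\frac{1}{-151}} - - \frac{47093}{19576} = - \frac{1976}{- \frac{1}{151}} + \frac{47093}{19576} = \left(-1976\right) \left(-151\right) + \frac{47093}{19576} = 298376 + \frac{47093}{19576} = \frac{5841055669}{19576}$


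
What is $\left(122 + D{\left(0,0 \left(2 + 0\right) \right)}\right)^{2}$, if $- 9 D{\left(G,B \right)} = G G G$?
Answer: $14884$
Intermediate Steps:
$D{\left(G,B \right)} = - \frac{G^{3}}{9}$ ($D{\left(G,B \right)} = - \frac{G G G}{9} = - \frac{G G^{2}}{9} = - \frac{G^{3}}{9}$)
$\left(122 + D{\left(0,0 \left(2 + 0\right) \right)}\right)^{2} = \left(122 - \frac{0^{3}}{9}\right)^{2} = \left(122 - 0\right)^{2} = \left(122 + 0\right)^{2} = 122^{2} = 14884$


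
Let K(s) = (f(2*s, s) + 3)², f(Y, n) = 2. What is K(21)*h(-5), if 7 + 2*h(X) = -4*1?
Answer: -275/2 ≈ -137.50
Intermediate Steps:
K(s) = 25 (K(s) = (2 + 3)² = 5² = 25)
h(X) = -11/2 (h(X) = -7/2 + (-4*1)/2 = -7/2 + (½)*(-4) = -7/2 - 2 = -11/2)
K(21)*h(-5) = 25*(-11/2) = -275/2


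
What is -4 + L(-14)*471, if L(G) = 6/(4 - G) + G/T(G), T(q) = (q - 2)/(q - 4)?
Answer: -29061/4 ≈ -7265.3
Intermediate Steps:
T(q) = (-2 + q)/(-4 + q)
L(G) = 6/(4 - G) + G*(-4 + G)/(-2 + G) (L(G) = 6/(4 - G) + G/(((-2 + G)/(-4 + G))) = 6/(4 - G) + G*((-4 + G)/(-2 + G)) = 6/(4 - G) + G*(-4 + G)/(-2 + G))
-4 + L(-14)*471 = -4 + ((12 - 6*(-14) - 14*(4 - 1*(-14))**2)/((-4 - 14)*(-2 - 14)))*471 = -4 + ((12 + 84 - 14*(4 + 14)**2)/(-18*(-16)))*471 = -4 - 1/18*(-1/16)*(12 + 84 - 14*18**2)*471 = -4 - 1/18*(-1/16)*(12 + 84 - 14*324)*471 = -4 - 1/18*(-1/16)*(12 + 84 - 4536)*471 = -4 - 1/18*(-1/16)*(-4440)*471 = -4 - 185/12*471 = -4 - 29045/4 = -29061/4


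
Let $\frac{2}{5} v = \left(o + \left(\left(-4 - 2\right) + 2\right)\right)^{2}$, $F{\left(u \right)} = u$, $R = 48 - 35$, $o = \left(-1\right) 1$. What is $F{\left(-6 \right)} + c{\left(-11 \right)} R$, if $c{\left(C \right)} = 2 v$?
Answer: $1619$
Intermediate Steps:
$o = -1$
$R = 13$ ($R = 48 - 35 = 13$)
$v = \frac{125}{2}$ ($v = \frac{5 \left(-1 + \left(\left(-4 - 2\right) + 2\right)\right)^{2}}{2} = \frac{5 \left(-1 + \left(-6 + 2\right)\right)^{2}}{2} = \frac{5 \left(-1 - 4\right)^{2}}{2} = \frac{5 \left(-5\right)^{2}}{2} = \frac{5}{2} \cdot 25 = \frac{125}{2} \approx 62.5$)
$c{\left(C \right)} = 125$ ($c{\left(C \right)} = 2 \cdot \frac{125}{2} = 125$)
$F{\left(-6 \right)} + c{\left(-11 \right)} R = -6 + 125 \cdot 13 = -6 + 1625 = 1619$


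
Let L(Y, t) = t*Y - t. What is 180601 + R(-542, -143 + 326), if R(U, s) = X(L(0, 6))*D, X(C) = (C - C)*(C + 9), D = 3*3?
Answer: 180601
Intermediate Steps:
D = 9
L(Y, t) = -t + Y*t (L(Y, t) = Y*t - t = -t + Y*t)
X(C) = 0 (X(C) = 0*(9 + C) = 0)
R(U, s) = 0 (R(U, s) = 0*9 = 0)
180601 + R(-542, -143 + 326) = 180601 + 0 = 180601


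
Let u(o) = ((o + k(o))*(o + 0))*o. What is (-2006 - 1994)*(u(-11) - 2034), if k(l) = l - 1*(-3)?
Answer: 17332000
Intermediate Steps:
k(l) = 3 + l (k(l) = l + 3 = 3 + l)
u(o) = o²*(3 + 2*o) (u(o) = ((o + (3 + o))*(o + 0))*o = ((3 + 2*o)*o)*o = (o*(3 + 2*o))*o = o²*(3 + 2*o))
(-2006 - 1994)*(u(-11) - 2034) = (-2006 - 1994)*((-11)²*(3 + 2*(-11)) - 2034) = -4000*(121*(3 - 22) - 2034) = -4000*(121*(-19) - 2034) = -4000*(-2299 - 2034) = -4000*(-4333) = 17332000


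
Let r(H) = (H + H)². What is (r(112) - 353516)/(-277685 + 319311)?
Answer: -151670/20813 ≈ -7.2873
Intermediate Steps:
r(H) = 4*H² (r(H) = (2*H)² = 4*H²)
(r(112) - 353516)/(-277685 + 319311) = (4*112² - 353516)/(-277685 + 319311) = (4*12544 - 353516)/41626 = (50176 - 353516)*(1/41626) = -303340*1/41626 = -151670/20813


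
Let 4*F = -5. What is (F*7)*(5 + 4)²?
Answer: -2835/4 ≈ -708.75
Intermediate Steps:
F = -5/4 (F = (¼)*(-5) = -5/4 ≈ -1.2500)
(F*7)*(5 + 4)² = (-5/4*7)*(5 + 4)² = -35/4*9² = -35/4*81 = -2835/4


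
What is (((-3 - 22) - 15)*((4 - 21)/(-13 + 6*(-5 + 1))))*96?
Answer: -65280/37 ≈ -1764.3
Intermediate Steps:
(((-3 - 22) - 15)*((4 - 21)/(-13 + 6*(-5 + 1))))*96 = ((-25 - 15)*(-17/(-13 + 6*(-4))))*96 = -(-680)/(-13 - 24)*96 = -(-680)/(-37)*96 = -(-680)*(-1)/37*96 = -40*17/37*96 = -680/37*96 = -65280/37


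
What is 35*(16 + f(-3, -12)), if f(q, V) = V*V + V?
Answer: 5180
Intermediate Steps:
f(q, V) = V + V² (f(q, V) = V² + V = V + V²)
35*(16 + f(-3, -12)) = 35*(16 - 12*(1 - 12)) = 35*(16 - 12*(-11)) = 35*(16 + 132) = 35*148 = 5180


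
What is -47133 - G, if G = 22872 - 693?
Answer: -69312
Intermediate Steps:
G = 22179
-47133 - G = -47133 - 1*22179 = -47133 - 22179 = -69312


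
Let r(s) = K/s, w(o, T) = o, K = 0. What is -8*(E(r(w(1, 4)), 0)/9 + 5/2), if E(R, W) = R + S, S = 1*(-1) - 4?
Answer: -140/9 ≈ -15.556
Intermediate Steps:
r(s) = 0 (r(s) = 0/s = 0)
S = -5 (S = -1 - 4 = -5)
E(R, W) = -5 + R (E(R, W) = R - 5 = -5 + R)
-8*(E(r(w(1, 4)), 0)/9 + 5/2) = -8*((-5 + 0)/9 + 5/2) = -8*(-5*⅑ + 5*(½)) = -8*(-5/9 + 5/2) = -8*35/18 = -140/9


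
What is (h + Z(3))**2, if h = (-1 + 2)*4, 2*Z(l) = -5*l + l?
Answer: 4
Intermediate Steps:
Z(l) = -2*l (Z(l) = (-5*l + l)/2 = (-4*l)/2 = -2*l)
h = 4 (h = 1*4 = 4)
(h + Z(3))**2 = (4 - 2*3)**2 = (4 - 6)**2 = (-2)**2 = 4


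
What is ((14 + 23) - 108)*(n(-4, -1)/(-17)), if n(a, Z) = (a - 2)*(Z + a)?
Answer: 2130/17 ≈ 125.29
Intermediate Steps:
n(a, Z) = (-2 + a)*(Z + a)
((14 + 23) - 108)*(n(-4, -1)/(-17)) = ((14 + 23) - 108)*(((-4)**2 - 2*(-1) - 2*(-4) - 1*(-4))/(-17)) = (37 - 108)*((16 + 2 + 8 + 4)*(-1/17)) = -2130*(-1)/17 = -71*(-30/17) = 2130/17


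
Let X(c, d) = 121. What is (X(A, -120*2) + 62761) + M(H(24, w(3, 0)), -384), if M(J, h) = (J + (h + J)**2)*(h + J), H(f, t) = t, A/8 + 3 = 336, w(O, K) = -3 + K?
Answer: -57896560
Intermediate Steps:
A = 2664 (A = -24 + 8*336 = -24 + 2688 = 2664)
M(J, h) = (J + h)*(J + (J + h)**2) (M(J, h) = (J + (J + h)**2)*(J + h) = (J + h)*(J + (J + h)**2))
(X(A, -120*2) + 62761) + M(H(24, w(3, 0)), -384) = (121 + 62761) + ((-3 + 0)**2 + (-3 + 0)*(-384) + (-3 + 0)*((-3 + 0) - 384)**2 - 384*((-3 + 0) - 384)**2) = 62882 + ((-3)**2 - 3*(-384) - 3*(-3 - 384)**2 - 384*(-3 - 384)**2) = 62882 + (9 + 1152 - 3*(-387)**2 - 384*(-387)**2) = 62882 + (9 + 1152 - 3*149769 - 384*149769) = 62882 + (9 + 1152 - 449307 - 57511296) = 62882 - 57959442 = -57896560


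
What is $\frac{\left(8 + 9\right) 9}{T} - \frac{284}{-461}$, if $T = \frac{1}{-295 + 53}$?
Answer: $- \frac{17068702}{461} \approx -37025.0$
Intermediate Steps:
$T = - \frac{1}{242}$ ($T = \frac{1}{-242} = - \frac{1}{242} \approx -0.0041322$)
$\frac{\left(8 + 9\right) 9}{T} - \frac{284}{-461} = \frac{\left(8 + 9\right) 9}{- \frac{1}{242}} - \frac{284}{-461} = 17 \cdot 9 \left(-242\right) - - \frac{284}{461} = 153 \left(-242\right) + \frac{284}{461} = -37026 + \frac{284}{461} = - \frac{17068702}{461}$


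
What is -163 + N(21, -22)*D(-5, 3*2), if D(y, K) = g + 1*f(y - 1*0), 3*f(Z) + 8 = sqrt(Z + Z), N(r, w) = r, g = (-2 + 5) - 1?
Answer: -177 + 7*I*sqrt(10) ≈ -177.0 + 22.136*I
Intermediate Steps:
g = 2 (g = 3 - 1 = 2)
f(Z) = -8/3 + sqrt(2)*sqrt(Z)/3 (f(Z) = -8/3 + sqrt(Z + Z)/3 = -8/3 + sqrt(2*Z)/3 = -8/3 + (sqrt(2)*sqrt(Z))/3 = -8/3 + sqrt(2)*sqrt(Z)/3)
D(y, K) = -2/3 + sqrt(2)*sqrt(y)/3 (D(y, K) = 2 + 1*(-8/3 + sqrt(2)*sqrt(y - 1*0)/3) = 2 + 1*(-8/3 + sqrt(2)*sqrt(y + 0)/3) = 2 + 1*(-8/3 + sqrt(2)*sqrt(y)/3) = 2 + (-8/3 + sqrt(2)*sqrt(y)/3) = -2/3 + sqrt(2)*sqrt(y)/3)
-163 + N(21, -22)*D(-5, 3*2) = -163 + 21*(-2/3 + sqrt(2)*sqrt(-5)/3) = -163 + 21*(-2/3 + sqrt(2)*(I*sqrt(5))/3) = -163 + 21*(-2/3 + I*sqrt(10)/3) = -163 + (-14 + 7*I*sqrt(10)) = -177 + 7*I*sqrt(10)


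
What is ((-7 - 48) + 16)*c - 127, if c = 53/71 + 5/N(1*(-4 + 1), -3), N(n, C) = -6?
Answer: -17553/142 ≈ -123.61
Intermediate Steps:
c = -37/426 (c = 53/71 + 5/(-6) = 53*(1/71) + 5*(-⅙) = 53/71 - ⅚ = -37/426 ≈ -0.086854)
((-7 - 48) + 16)*c - 127 = ((-7 - 48) + 16)*(-37/426) - 127 = (-55 + 16)*(-37/426) - 127 = -39*(-37/426) - 127 = 481/142 - 127 = -17553/142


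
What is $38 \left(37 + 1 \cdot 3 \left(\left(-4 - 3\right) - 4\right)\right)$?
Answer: $152$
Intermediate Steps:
$38 \left(37 + 1 \cdot 3 \left(\left(-4 - 3\right) - 4\right)\right) = 38 \left(37 + 3 \left(-7 - 4\right)\right) = 38 \left(37 + 3 \left(-11\right)\right) = 38 \left(37 - 33\right) = 38 \cdot 4 = 152$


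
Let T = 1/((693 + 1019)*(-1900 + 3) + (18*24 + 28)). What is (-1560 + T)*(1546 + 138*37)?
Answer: -8424156394783/811801 ≈ -1.0377e+7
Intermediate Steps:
T = -1/3247204 (T = 1/(1712*(-1897) + (432 + 28)) = 1/(-3247664 + 460) = 1/(-3247204) = -1/3247204 ≈ -3.0796e-7)
(-1560 + T)*(1546 + 138*37) = (-1560 - 1/3247204)*(1546 + 138*37) = -5065638241*(1546 + 5106)/3247204 = -5065638241/3247204*6652 = -8424156394783/811801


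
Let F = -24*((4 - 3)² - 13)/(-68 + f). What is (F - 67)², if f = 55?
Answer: 1343281/169 ≈ 7948.4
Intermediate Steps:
F = -288/13 (F = -24*((4 - 3)² - 13)/(-68 + 55) = -24/((-13/(1² - 13))) = -24/((-13/(1 - 13))) = -24/((-13/(-12))) = -24/((-13*(-1/12))) = -24/13/12 = -24*12/13 = -288/13 ≈ -22.154)
(F - 67)² = (-288/13 - 67)² = (-1159/13)² = 1343281/169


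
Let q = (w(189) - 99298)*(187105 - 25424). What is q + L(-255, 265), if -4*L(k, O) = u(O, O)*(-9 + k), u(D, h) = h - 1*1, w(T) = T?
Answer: -16024024805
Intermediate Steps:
u(D, h) = -1 + h (u(D, h) = h - 1 = -1 + h)
L(k, O) = -(-1 + O)*(-9 + k)/4
q = -16024042229 (q = (189 - 99298)*(187105 - 25424) = -99109*161681 = -16024042229)
q + L(-255, 265) = -16024042229 - (-1 + 265)*(-9 - 255)/4 = -16024042229 - 1/4*264*(-264) = -16024042229 + 17424 = -16024024805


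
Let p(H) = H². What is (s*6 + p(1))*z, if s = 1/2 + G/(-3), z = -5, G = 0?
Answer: -20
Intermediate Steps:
s = ½ (s = 1/2 + 0/(-3) = 1*(½) + 0*(-⅓) = ½ + 0 = ½ ≈ 0.50000)
(s*6 + p(1))*z = ((½)*6 + 1²)*(-5) = (3 + 1)*(-5) = 4*(-5) = -20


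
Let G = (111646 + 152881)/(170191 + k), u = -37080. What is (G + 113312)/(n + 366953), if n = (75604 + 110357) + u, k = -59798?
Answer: 12509116143/56944462762 ≈ 0.21967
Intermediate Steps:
n = 148881 (n = (75604 + 110357) - 37080 = 185961 - 37080 = 148881)
G = 264527/110393 (G = (111646 + 152881)/(170191 - 59798) = 264527/110393 ≈ 2.3962)
(G + 113312)/(n + 366953) = (264527/110393 + 113312)/(148881 + 366953) = (12509116143/110393)/515834 = (12509116143/110393)*(1/515834) = 12509116143/56944462762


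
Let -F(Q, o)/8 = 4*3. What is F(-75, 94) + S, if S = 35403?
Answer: 35307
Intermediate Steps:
F(Q, o) = -96 (F(Q, o) = -32*3 = -8*12 = -96)
F(-75, 94) + S = -96 + 35403 = 35307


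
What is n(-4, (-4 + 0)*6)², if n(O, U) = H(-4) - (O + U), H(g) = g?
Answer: 576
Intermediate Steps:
n(O, U) = -4 - O - U (n(O, U) = -4 - (O + U) = -4 + (-O - U) = -4 - O - U)
n(-4, (-4 + 0)*6)² = (-4 - 1*(-4) - (-4 + 0)*6)² = (-4 + 4 - (-4)*6)² = (-4 + 4 - 1*(-24))² = (-4 + 4 + 24)² = 24² = 576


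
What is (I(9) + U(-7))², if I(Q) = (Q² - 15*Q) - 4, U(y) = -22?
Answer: 6400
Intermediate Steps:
I(Q) = -4 + Q² - 15*Q
(I(9) + U(-7))² = ((-4 + 9² - 15*9) - 22)² = ((-4 + 81 - 135) - 22)² = (-58 - 22)² = (-80)² = 6400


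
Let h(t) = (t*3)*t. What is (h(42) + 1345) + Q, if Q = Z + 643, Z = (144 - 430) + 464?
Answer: 7458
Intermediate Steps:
h(t) = 3*t**2 (h(t) = (3*t)*t = 3*t**2)
Z = 178 (Z = -286 + 464 = 178)
Q = 821 (Q = 178 + 643 = 821)
(h(42) + 1345) + Q = (3*42**2 + 1345) + 821 = (3*1764 + 1345) + 821 = (5292 + 1345) + 821 = 6637 + 821 = 7458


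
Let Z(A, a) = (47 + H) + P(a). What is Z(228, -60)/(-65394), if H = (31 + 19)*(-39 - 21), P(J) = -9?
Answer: 1481/32697 ≈ 0.045295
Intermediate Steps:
H = -3000 (H = 50*(-60) = -3000)
Z(A, a) = -2962 (Z(A, a) = (47 - 3000) - 9 = -2953 - 9 = -2962)
Z(228, -60)/(-65394) = -2962/(-65394) = -2962*(-1/65394) = 1481/32697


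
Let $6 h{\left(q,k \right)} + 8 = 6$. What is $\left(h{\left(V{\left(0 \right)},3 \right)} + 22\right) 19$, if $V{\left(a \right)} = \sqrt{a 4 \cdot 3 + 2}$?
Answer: $\frac{1235}{3} \approx 411.67$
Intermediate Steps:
$V{\left(a \right)} = \sqrt{2 + 12 a}$ ($V{\left(a \right)} = \sqrt{4 a 3 + 2} = \sqrt{12 a + 2} = \sqrt{2 + 12 a}$)
$h{\left(q,k \right)} = - \frac{1}{3}$ ($h{\left(q,k \right)} = - \frac{4}{3} + \frac{1}{6} \cdot 6 = - \frac{4}{3} + 1 = - \frac{1}{3}$)
$\left(h{\left(V{\left(0 \right)},3 \right)} + 22\right) 19 = \left(- \frac{1}{3} + 22\right) 19 = \frac{65}{3} \cdot 19 = \frac{1235}{3}$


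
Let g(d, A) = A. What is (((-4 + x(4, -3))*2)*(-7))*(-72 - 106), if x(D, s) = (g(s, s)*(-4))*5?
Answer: 139552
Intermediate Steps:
x(D, s) = -20*s (x(D, s) = (s*(-4))*5 = -4*s*5 = -20*s)
(((-4 + x(4, -3))*2)*(-7))*(-72 - 106) = (((-4 - 20*(-3))*2)*(-7))*(-72 - 106) = (((-4 + 60)*2)*(-7))*(-178) = ((56*2)*(-7))*(-178) = (112*(-7))*(-178) = -784*(-178) = 139552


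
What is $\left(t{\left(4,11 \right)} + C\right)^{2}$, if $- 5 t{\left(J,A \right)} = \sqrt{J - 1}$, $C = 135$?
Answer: $\frac{\left(675 - \sqrt{3}\right)^{2}}{25} \approx 18132.0$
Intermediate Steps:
$t{\left(J,A \right)} = - \frac{\sqrt{-1 + J}}{5}$ ($t{\left(J,A \right)} = - \frac{\sqrt{J - 1}}{5} = - \frac{\sqrt{-1 + J}}{5}$)
$\left(t{\left(4,11 \right)} + C\right)^{2} = \left(- \frac{\sqrt{-1 + 4}}{5} + 135\right)^{2} = \left(- \frac{\sqrt{3}}{5} + 135\right)^{2} = \left(135 - \frac{\sqrt{3}}{5}\right)^{2}$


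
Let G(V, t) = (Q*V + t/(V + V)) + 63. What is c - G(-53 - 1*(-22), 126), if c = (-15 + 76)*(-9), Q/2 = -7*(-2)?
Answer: 7999/31 ≈ 258.03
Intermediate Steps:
Q = 28 (Q = 2*(-7*(-2)) = 2*14 = 28)
G(V, t) = 63 + 28*V + t/(2*V) (G(V, t) = (28*V + t/(V + V)) + 63 = (28*V + t/((2*V))) + 63 = (28*V + (1/(2*V))*t) + 63 = (28*V + t/(2*V)) + 63 = 63 + 28*V + t/(2*V))
c = -549 (c = 61*(-9) = -549)
c - G(-53 - 1*(-22), 126) = -549 - (63 + 28*(-53 - 1*(-22)) + (1/2)*126/(-53 - 1*(-22))) = -549 - (63 + 28*(-53 + 22) + (1/2)*126/(-53 + 22)) = -549 - (63 + 28*(-31) + (1/2)*126/(-31)) = -549 - (63 - 868 + (1/2)*126*(-1/31)) = -549 - (63 - 868 - 63/31) = -549 - 1*(-25018/31) = -549 + 25018/31 = 7999/31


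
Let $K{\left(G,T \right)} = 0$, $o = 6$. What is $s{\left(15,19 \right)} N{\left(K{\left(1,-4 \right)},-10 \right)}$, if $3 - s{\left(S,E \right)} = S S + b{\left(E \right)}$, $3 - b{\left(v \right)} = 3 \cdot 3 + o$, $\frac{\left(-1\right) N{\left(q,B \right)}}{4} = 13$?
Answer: $10920$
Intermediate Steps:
$N{\left(q,B \right)} = -52$ ($N{\left(q,B \right)} = \left(-4\right) 13 = -52$)
$b{\left(v \right)} = -12$ ($b{\left(v \right)} = 3 - \left(3 \cdot 3 + 6\right) = 3 - \left(9 + 6\right) = 3 - 15 = -12$)
$s{\left(S,E \right)} = 15 - S^{2}$ ($s{\left(S,E \right)} = 3 - \left(S S - 12\right) = 3 - \left(S^{2} - 12\right) = 3 - \left(-12 + S^{2}\right) = 15 - S^{2}$)
$s{\left(15,19 \right)} N{\left(K{\left(1,-4 \right)},-10 \right)} = \left(15 - 15^{2}\right) \left(-52\right) = \left(15 - 225\right) \left(-52\right) = \left(-210\right) \left(-52\right) = 10920$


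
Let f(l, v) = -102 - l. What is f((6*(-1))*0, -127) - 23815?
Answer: -23917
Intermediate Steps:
f((6*(-1))*0, -127) - 23815 = (-102 - 6*(-1)*0) - 23815 = (-102 - (-6)*0) - 23815 = (-102 - 1*0) - 23815 = (-102 + 0) - 23815 = -102 - 23815 = -23917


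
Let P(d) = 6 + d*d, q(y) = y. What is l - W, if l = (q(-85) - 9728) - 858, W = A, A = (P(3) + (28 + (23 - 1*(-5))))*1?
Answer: -10742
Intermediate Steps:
P(d) = 6 + d**2
A = 71 (A = ((6 + 3**2) + (28 + (23 - 1*(-5))))*1 = ((6 + 9) + (28 + (23 + 5)))*1 = (15 + (28 + 28))*1 = (15 + 56)*1 = 71*1 = 71)
W = 71
l = -10671 (l = (-85 - 9728) - 858 = -9813 - 858 = -10671)
l - W = -10671 - 1*71 = -10671 - 71 = -10742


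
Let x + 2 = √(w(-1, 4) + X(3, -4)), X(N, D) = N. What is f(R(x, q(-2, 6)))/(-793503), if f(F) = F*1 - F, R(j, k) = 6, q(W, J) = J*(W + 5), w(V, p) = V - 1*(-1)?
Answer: 0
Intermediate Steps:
w(V, p) = 1 + V (w(V, p) = V + 1 = 1 + V)
q(W, J) = J*(5 + W)
x = -2 + √3 (x = -2 + √((1 - 1) + 3) = -2 + √(0 + 3) = -2 + √3 ≈ -0.26795)
f(F) = 0 (f(F) = F - F = 0)
f(R(x, q(-2, 6)))/(-793503) = 0/(-793503) = 0*(-1/793503) = 0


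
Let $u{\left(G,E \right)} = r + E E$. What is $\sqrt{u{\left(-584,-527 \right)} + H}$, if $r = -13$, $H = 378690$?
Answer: $3 \sqrt{72934} \approx 810.19$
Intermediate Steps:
$u{\left(G,E \right)} = -13 + E^{2}$ ($u{\left(G,E \right)} = -13 + E E = -13 + E^{2}$)
$\sqrt{u{\left(-584,-527 \right)} + H} = \sqrt{\left(-13 + \left(-527\right)^{2}\right) + 378690} = \sqrt{\left(-13 + 277729\right) + 378690} = \sqrt{277716 + 378690} = \sqrt{656406} = 3 \sqrt{72934}$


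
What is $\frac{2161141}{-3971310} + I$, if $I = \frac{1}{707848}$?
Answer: $- \frac{764877681629}{1405541920440} \approx -0.54419$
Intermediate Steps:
$I = \frac{1}{707848} \approx 1.4127 \cdot 10^{-6}$
$\frac{2161141}{-3971310} + I = \frac{2161141}{-3971310} + \frac{1}{707848} = 2161141 \left(- \frac{1}{3971310}\right) + \frac{1}{707848} = - \frac{2161141}{3971310} + \frac{1}{707848} = - \frac{764877681629}{1405541920440}$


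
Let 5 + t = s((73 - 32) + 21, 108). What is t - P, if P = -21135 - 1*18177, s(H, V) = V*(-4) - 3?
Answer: 38872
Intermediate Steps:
s(H, V) = -3 - 4*V (s(H, V) = -4*V - 3 = -3 - 4*V)
P = -39312 (P = -21135 - 18177 = -39312)
t = -440 (t = -5 + (-3 - 4*108) = -5 + (-3 - 432) = -5 - 435 = -440)
t - P = -440 - 1*(-39312) = -440 + 39312 = 38872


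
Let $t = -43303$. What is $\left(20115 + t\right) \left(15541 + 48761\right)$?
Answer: $-1491034776$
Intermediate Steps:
$\left(20115 + t\right) \left(15541 + 48761\right) = \left(20115 - 43303\right) \left(15541 + 48761\right) = \left(-23188\right) 64302 = -1491034776$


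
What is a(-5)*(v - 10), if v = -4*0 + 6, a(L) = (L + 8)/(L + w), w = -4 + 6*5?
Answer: -4/7 ≈ -0.57143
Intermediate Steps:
w = 26 (w = -4 + 30 = 26)
a(L) = (8 + L)/(26 + L) (a(L) = (L + 8)/(L + 26) = (8 + L)/(26 + L))
v = 6 (v = 0 + 6 = 6)
a(-5)*(v - 10) = ((8 - 5)/(26 - 5))*(6 - 10) = (3/21)*(-4) = ((1/21)*3)*(-4) = (1/7)*(-4) = -4/7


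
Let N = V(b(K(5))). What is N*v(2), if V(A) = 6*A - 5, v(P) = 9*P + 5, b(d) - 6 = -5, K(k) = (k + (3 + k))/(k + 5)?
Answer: 23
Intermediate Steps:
K(k) = (3 + 2*k)/(5 + k)
b(d) = 1 (b(d) = 6 - 5 = 1)
v(P) = 5 + 9*P
V(A) = -5 + 6*A
N = 1 (N = -5 + 6*1 = -5 + 6 = 1)
N*v(2) = 1*(5 + 9*2) = 1*(5 + 18) = 1*23 = 23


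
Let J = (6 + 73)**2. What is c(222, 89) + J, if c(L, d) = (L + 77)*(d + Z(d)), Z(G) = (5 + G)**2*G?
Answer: 235167648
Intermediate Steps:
Z(G) = G*(5 + G)**2
c(L, d) = (77 + L)*(d + d*(5 + d)**2) (c(L, d) = (L + 77)*(d + d*(5 + d)**2) = (77 + L)*(d + d*(5 + d)**2))
J = 6241 (J = 79**2 = 6241)
c(222, 89) + J = 89*(77 + 222 + 77*(5 + 89)**2 + 222*(5 + 89)**2) + 6241 = 89*(77 + 222 + 77*94**2 + 222*94**2) + 6241 = 89*(77 + 222 + 77*8836 + 222*8836) + 6241 = 89*(77 + 222 + 680372 + 1961592) + 6241 = 89*2642263 + 6241 = 235161407 + 6241 = 235167648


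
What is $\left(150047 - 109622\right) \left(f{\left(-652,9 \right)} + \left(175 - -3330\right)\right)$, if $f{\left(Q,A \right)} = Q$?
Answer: $115332525$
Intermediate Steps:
$\left(150047 - 109622\right) \left(f{\left(-652,9 \right)} + \left(175 - -3330\right)\right) = \left(150047 - 109622\right) \left(-652 + \left(175 - -3330\right)\right) = 40425 \left(-652 + \left(175 + 3330\right)\right) = 40425 \left(-652 + 3505\right) = 40425 \cdot 2853 = 115332525$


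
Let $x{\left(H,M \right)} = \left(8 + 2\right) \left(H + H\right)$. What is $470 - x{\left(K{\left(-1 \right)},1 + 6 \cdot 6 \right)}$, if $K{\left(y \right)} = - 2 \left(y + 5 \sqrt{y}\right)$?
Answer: $430 + 200 i \approx 430.0 + 200.0 i$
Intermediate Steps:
$K{\left(y \right)} = - 10 \sqrt{y} - 2 y$
$x{\left(H,M \right)} = 20 H$ ($x{\left(H,M \right)} = 10 \cdot 2 H = 20 H$)
$470 - x{\left(K{\left(-1 \right)},1 + 6 \cdot 6 \right)} = 470 - 20 \left(- 10 \sqrt{-1} - -2\right) = 470 - 20 \left(- 10 i + 2\right) = 470 - 20 \left(2 - 10 i\right) = 470 - \left(40 - 200 i\right) = 430 + 200 i$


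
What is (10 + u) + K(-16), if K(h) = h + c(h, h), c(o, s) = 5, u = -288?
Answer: -289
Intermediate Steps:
K(h) = 5 + h (K(h) = h + 5 = 5 + h)
(10 + u) + K(-16) = (10 - 288) + (5 - 16) = -278 - 11 = -289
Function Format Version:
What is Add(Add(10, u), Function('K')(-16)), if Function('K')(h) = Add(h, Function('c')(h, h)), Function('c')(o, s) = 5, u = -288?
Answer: -289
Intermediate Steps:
Function('K')(h) = Add(5, h) (Function('K')(h) = Add(h, 5) = Add(5, h))
Add(Add(10, u), Function('K')(-16)) = Add(Add(10, -288), Add(5, -16)) = Add(-278, -11) = -289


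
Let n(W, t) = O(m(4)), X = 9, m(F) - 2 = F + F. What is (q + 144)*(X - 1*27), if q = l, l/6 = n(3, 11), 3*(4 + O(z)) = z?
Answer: -2520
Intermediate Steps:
m(F) = 2 + 2*F (m(F) = 2 + (F + F) = 2 + 2*F)
O(z) = -4 + z/3
n(W, t) = -⅔ (n(W, t) = -4 + (2 + 2*4)/3 = -4 + (2 + 8)/3 = -4 + (⅓)*10 = -4 + 10/3 = -⅔)
l = -4 (l = 6*(-⅔) = -4)
q = -4
(q + 144)*(X - 1*27) = (-4 + 144)*(9 - 1*27) = 140*(9 - 27) = 140*(-18) = -2520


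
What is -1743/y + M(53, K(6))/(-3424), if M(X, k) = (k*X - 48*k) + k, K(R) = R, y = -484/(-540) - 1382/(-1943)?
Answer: -55909279071/51564584 ≈ -1084.3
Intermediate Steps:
y = 421673/262305 (y = -484*(-1/540) - 1382*(-1/1943) = 121/135 + 1382/1943 = 421673/262305 ≈ 1.6076)
M(X, k) = -47*k + X*k (M(X, k) = (X*k - 48*k) + k = (-48*k + X*k) + k = -47*k + X*k)
-1743/y + M(53, K(6))/(-3424) = -1743/421673/262305 + (6*(-47 + 53))/(-3424) = -1743*262305/421673 + (6*6)*(-1/3424) = -65313945/60239 + 36*(-1/3424) = -65313945/60239 - 9/856 = -55909279071/51564584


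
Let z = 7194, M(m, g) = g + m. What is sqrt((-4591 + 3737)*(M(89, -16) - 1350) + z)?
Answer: 2*sqrt(274438) ≈ 1047.7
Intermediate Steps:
sqrt((-4591 + 3737)*(M(89, -16) - 1350) + z) = sqrt((-4591 + 3737)*((-16 + 89) - 1350) + 7194) = sqrt(-854*(73 - 1350) + 7194) = sqrt(-854*(-1277) + 7194) = sqrt(1090558 + 7194) = sqrt(1097752) = 2*sqrt(274438)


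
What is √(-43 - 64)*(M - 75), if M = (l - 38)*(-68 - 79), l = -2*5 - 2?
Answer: 7275*I*√107 ≈ 75253.0*I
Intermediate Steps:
l = -12 (l = -10 - 2 = -12)
M = 7350 (M = (-12 - 38)*(-68 - 79) = -50*(-147) = 7350)
√(-43 - 64)*(M - 75) = √(-43 - 64)*(7350 - 75) = √(-107)*7275 = (I*√107)*7275 = 7275*I*√107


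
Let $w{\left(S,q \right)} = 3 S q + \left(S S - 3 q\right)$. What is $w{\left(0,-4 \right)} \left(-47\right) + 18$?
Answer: $-546$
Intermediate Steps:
$w{\left(S,q \right)} = S^{2} - 3 q + 3 S q$ ($w{\left(S,q \right)} = 3 S q + \left(S^{2} - 3 q\right) = S^{2} - 3 q + 3 S q$)
$w{\left(0,-4 \right)} \left(-47\right) + 18 = \left(0^{2} - -12 + 3 \cdot 0 \left(-4\right)\right) \left(-47\right) + 18 = \left(0 + 12 + 0\right) \left(-47\right) + 18 = 12 \left(-47\right) + 18 = -564 + 18 = -546$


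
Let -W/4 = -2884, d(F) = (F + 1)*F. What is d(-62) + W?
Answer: 15318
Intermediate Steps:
d(F) = F*(1 + F) (d(F) = (1 + F)*F = F*(1 + F))
W = 11536 (W = -4*(-2884) = 11536)
d(-62) + W = -62*(1 - 62) + 11536 = -62*(-61) + 11536 = 3782 + 11536 = 15318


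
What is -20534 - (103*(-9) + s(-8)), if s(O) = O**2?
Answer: -19671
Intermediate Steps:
-20534 - (103*(-9) + s(-8)) = -20534 - (103*(-9) + (-8)**2) = -20534 - (-927 + 64) = -20534 - 1*(-863) = -20534 + 863 = -19671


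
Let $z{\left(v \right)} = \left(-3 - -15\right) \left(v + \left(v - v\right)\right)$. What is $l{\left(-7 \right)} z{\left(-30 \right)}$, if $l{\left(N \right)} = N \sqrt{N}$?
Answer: $2520 i \sqrt{7} \approx 6667.3 i$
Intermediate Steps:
$l{\left(N \right)} = N^{\frac{3}{2}}$
$z{\left(v \right)} = 12 v$ ($z{\left(v \right)} = \left(-3 + 15\right) \left(v + 0\right) = 12 v$)
$l{\left(-7 \right)} z{\left(-30 \right)} = \left(-7\right)^{\frac{3}{2}} \cdot 12 \left(-30\right) = - 7 i \sqrt{7} \left(-360\right) = 2520 i \sqrt{7}$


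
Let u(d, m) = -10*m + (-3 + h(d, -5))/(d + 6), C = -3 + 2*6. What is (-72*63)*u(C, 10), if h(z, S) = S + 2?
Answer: 2277072/5 ≈ 4.5541e+5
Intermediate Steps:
h(z, S) = 2 + S
C = 9 (C = -3 + 12 = 9)
u(d, m) = -10*m - 6/(6 + d) (u(d, m) = -10*m + (-3 + (2 - 5))/(d + 6) = -10*m + (-3 - 3)/(6 + d) = -10*m - 6/(6 + d))
(-72*63)*u(C, 10) = (-72*63)*(2*(-3 - 30*10 - 5*9*10)/(6 + 9)) = -9072*(-3 - 300 - 450)/15 = -9072*(-753)/15 = -4536*(-502/5) = 2277072/5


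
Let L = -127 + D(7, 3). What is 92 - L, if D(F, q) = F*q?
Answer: 198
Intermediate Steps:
L = -106 (L = -127 + 7*3 = -127 + 21 = -106)
92 - L = 92 - 1*(-106) = 92 + 106 = 198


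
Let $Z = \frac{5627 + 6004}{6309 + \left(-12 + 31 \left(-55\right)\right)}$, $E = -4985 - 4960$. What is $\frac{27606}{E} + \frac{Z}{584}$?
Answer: $- \frac{24638704291}{8889928320} \approx -2.7715$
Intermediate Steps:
$E = -9945$ ($E = -4985 - 4960 = -9945$)
$Z = \frac{11631}{4592}$ ($Z = \frac{11631}{6309 - 1717} = \frac{11631}{4592} \approx 2.5329$)
$\frac{27606}{E} + \frac{Z}{584} = \frac{27606}{-9945} + \frac{11631}{4592 \cdot 584} = 27606 \left(- \frac{1}{9945}\right) + \frac{11631}{4592} \cdot \frac{1}{584} = - \frac{9202}{3315} + \frac{11631}{2681728} = - \frac{24638704291}{8889928320}$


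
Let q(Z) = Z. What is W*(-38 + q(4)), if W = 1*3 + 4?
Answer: -238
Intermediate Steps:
W = 7 (W = 3 + 4 = 7)
W*(-38 + q(4)) = 7*(-38 + 4) = 7*(-34) = -238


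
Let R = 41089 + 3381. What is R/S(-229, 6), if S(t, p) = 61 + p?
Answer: 44470/67 ≈ 663.73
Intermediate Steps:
R = 44470
R/S(-229, 6) = 44470/(61 + 6) = 44470/67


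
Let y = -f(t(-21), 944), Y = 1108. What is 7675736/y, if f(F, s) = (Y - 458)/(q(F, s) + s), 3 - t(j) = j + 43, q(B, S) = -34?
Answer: -53730152/5 ≈ -1.0746e+7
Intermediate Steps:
t(j) = -40 - j (t(j) = 3 - (j + 43) = 3 - (43 + j) = 3 + (-43 - j) = -40 - j)
f(F, s) = 650/(-34 + s) (f(F, s) = (1108 - 458)/(-34 + s) = 650/(-34 + s))
y = -5/7 (y = -650/(-34 + 944) = -650/910 = -1*5/7 = -5/7 ≈ -0.71429)
7675736/y = 7675736/(-5/7) = 7675736*(-7/5) = -53730152/5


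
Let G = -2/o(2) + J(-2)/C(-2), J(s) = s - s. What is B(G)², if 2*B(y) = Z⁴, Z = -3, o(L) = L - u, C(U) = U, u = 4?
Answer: 6561/4 ≈ 1640.3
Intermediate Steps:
J(s) = 0
o(L) = -4 + L (o(L) = L - 1*4 = L - 4 = -4 + L)
G = 1 (G = -2/(-4 + 2) + 0/(-2) = -2/(-2) + 0*(-½) = -2*(-½) + 0 = 1 + 0 = 1)
B(y) = 81/2 (B(y) = (½)*(-3)⁴ = (½)*81 = 81/2)
B(G)² = (81/2)² = 6561/4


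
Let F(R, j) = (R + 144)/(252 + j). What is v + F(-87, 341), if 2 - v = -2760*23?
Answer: 37644883/593 ≈ 63482.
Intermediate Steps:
v = 63482 (v = 2 - (-2760)*23 = 2 - 1*(-63480) = 2 + 63480 = 63482)
F(R, j) = (144 + R)/(252 + j)
v + F(-87, 341) = 63482 + (144 - 87)/(252 + 341) = 63482 + 57/593 = 37644883/593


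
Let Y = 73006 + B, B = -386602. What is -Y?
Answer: 313596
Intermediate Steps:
Y = -313596 (Y = 73006 - 386602 = -313596)
-Y = -1*(-313596) = 313596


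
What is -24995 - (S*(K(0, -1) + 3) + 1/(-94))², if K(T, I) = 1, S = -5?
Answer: -224393981/8836 ≈ -25395.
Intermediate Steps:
-24995 - (S*(K(0, -1) + 3) + 1/(-94))² = -24995 - (-5*(1 + 3) + 1/(-94))² = -24995 - (-5*4 - 1/94)² = -24995 - (-20 - 1/94)² = -24995 - (-1881/94)² = -24995 - 1*3538161/8836 = -24995 - 3538161/8836 = -224393981/8836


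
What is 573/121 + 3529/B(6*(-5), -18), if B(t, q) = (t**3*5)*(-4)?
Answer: 309847009/65340000 ≈ 4.7421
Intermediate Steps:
B(t, q) = -20*t**3 (B(t, q) = (5*t**3)*(-4) = -20*t**3)
573/121 + 3529/B(6*(-5), -18) = 573/121 + 3529/((-20*(6*(-5))**3)) = 573*(1/121) + 3529/((-20*(-30)**3)) = 573/121 + 3529/((-20*(-27000))) = 573/121 + 3529/540000 = 309847009/65340000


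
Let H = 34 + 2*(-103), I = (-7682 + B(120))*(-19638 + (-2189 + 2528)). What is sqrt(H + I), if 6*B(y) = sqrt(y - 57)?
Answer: sqrt(593018984 - 38598*sqrt(7))/2 ≈ 12175.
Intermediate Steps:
B(y) = sqrt(-57 + y)/6 (B(y) = sqrt(y - 57)/6 = sqrt(-57 + y)/6)
I = 148254918 - 19299*sqrt(7)/2 (I = (-7682 + sqrt(-57 + 120)/6)*(-19638 + (-2189 + 2528)) = (-7682 + sqrt(63)/6)*(-19638 + 339) = (-7682 + (3*sqrt(7))/6)*(-19299) = (-7682 + sqrt(7)/2)*(-19299) = 148254918 - 19299*sqrt(7)/2 ≈ 1.4823e+8)
H = -172 (H = 34 - 206 = -172)
sqrt(H + I) = sqrt(-172 + (148254918 - 19299*sqrt(7)/2)) = sqrt(148254746 - 19299*sqrt(7)/2)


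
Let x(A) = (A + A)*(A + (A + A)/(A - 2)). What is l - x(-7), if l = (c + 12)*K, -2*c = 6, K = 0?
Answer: -686/9 ≈ -76.222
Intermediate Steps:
c = -3 (c = -½*6 = -3)
x(A) = 2*A*(A + 2*A/(-2 + A)) (x(A) = (2*A)*(A + (2*A)/(-2 + A)) = (2*A)*(A + 2*A/(-2 + A)) = 2*A*(A + 2*A/(-2 + A)))
l = 0 (l = (-3 + 12)*0 = 9*0 = 0)
l - x(-7) = 0 - 2*(-7)³/(-2 - 7) = 0 - 2*(-343)/(-9) = 0 - 2*(-343)*(-1)/9 = 0 - 1*686/9 = 0 - 686/9 = -686/9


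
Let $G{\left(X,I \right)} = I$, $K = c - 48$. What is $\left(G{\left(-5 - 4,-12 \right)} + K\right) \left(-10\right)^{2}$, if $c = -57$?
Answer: $-11700$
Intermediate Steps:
$K = -105$ ($K = -57 - 48 = -105$)
$\left(G{\left(-5 - 4,-12 \right)} + K\right) \left(-10\right)^{2} = \left(-12 - 105\right) \left(-10\right)^{2} = \left(-117\right) 100 = -11700$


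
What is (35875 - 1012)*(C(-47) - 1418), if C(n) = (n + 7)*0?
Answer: -49435734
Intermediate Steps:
C(n) = 0 (C(n) = (7 + n)*0 = 0)
(35875 - 1012)*(C(-47) - 1418) = (35875 - 1012)*(0 - 1418) = 34863*(-1418) = -49435734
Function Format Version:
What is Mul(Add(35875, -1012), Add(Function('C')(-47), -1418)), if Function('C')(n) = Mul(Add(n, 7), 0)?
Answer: -49435734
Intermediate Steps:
Function('C')(n) = 0 (Function('C')(n) = Mul(Add(7, n), 0) = 0)
Mul(Add(35875, -1012), Add(Function('C')(-47), -1418)) = Mul(Add(35875, -1012), Add(0, -1418)) = Mul(34863, -1418) = -49435734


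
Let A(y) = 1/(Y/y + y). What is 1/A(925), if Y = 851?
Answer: 23148/25 ≈ 925.92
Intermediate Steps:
A(y) = 1/(y + 851/y) (A(y) = 1/(851/y + y) = 1/(y + 851/y))
1/A(925) = 1/(925/(851 + 925²)) = 1/(925/(851 + 855625)) = 1/(925/856476) = 1/(925*(1/856476)) = 1/(25/23148) = 23148/25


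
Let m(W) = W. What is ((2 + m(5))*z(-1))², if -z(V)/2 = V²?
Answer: 196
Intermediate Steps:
z(V) = -2*V²
((2 + m(5))*z(-1))² = ((2 + 5)*(-2*(-1)²))² = (7*(-2*1))² = (7*(-2))² = (-14)² = 196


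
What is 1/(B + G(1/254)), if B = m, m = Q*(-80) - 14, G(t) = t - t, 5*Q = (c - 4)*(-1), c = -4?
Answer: -1/142 ≈ -0.0070423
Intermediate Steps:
Q = 8/5 (Q = ((-4 - 4)*(-1))/5 = (-8*(-1))/5 = (⅕)*8 = 8/5 ≈ 1.6000)
G(t) = 0
m = -142 (m = (8/5)*(-80) - 14 = -128 - 14 = -142)
B = -142
1/(B + G(1/254)) = 1/(-142 + 0) = 1/(-142) = -1/142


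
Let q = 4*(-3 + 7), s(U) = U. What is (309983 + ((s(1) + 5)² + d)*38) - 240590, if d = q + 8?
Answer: 71673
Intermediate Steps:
q = 16 (q = 4*4 = 16)
d = 24 (d = 16 + 8 = 24)
(309983 + ((s(1) + 5)² + d)*38) - 240590 = (309983 + ((1 + 5)² + 24)*38) - 240590 = (309983 + (6² + 24)*38) - 240590 = (309983 + (36 + 24)*38) - 240590 = (309983 + 60*38) - 240590 = (309983 + 2280) - 240590 = 312263 - 240590 = 71673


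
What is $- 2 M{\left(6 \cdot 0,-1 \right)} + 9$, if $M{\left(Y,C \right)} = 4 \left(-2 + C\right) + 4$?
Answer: $25$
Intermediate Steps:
$M{\left(Y,C \right)} = -4 + 4 C$ ($M{\left(Y,C \right)} = \left(-8 + 4 C\right) + 4 = -4 + 4 C$)
$- 2 M{\left(6 \cdot 0,-1 \right)} + 9 = - 2 \left(-4 + 4 \left(-1\right)\right) + 9 = - 2 \left(-4 - 4\right) + 9 = \left(-2\right) \left(-8\right) + 9 = 16 + 9 = 25$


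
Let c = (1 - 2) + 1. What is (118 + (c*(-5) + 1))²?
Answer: 14161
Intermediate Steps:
c = 0 (c = -1 + 1 = 0)
(118 + (c*(-5) + 1))² = (118 + (0*(-5) + 1))² = (118 + (0 + 1))² = (118 + 1)² = 119² = 14161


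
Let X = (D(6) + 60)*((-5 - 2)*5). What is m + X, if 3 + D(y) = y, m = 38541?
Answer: 36336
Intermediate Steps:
D(y) = -3 + y
X = -2205 (X = ((-3 + 6) + 60)*((-5 - 2)*5) = (3 + 60)*(-7*5) = 63*(-35) = -2205)
m + X = 38541 - 2205 = 36336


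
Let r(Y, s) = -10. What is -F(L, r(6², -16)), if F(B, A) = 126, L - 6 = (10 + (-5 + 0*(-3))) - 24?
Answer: -126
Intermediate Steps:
L = -13 (L = 6 + ((10 + (-5 + 0*(-3))) - 24) = 6 + ((10 + (-5 + 0)) - 24) = 6 + ((10 - 5) - 24) = 6 + (5 - 24) = 6 - 19 = -13)
-F(L, r(6², -16)) = -1*126 = -126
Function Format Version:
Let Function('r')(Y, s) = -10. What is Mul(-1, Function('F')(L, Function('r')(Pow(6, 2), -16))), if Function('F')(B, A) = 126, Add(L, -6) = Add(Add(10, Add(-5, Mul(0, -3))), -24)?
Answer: -126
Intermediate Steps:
L = -13 (L = Add(6, Add(Add(10, Add(-5, Mul(0, -3))), -24)) = Add(6, Add(Add(10, Add(-5, 0)), -24)) = Add(6, Add(Add(10, -5), -24)) = Add(6, Add(5, -24)) = Add(6, -19) = -13)
Mul(-1, Function('F')(L, Function('r')(Pow(6, 2), -16))) = Mul(-1, 126) = -126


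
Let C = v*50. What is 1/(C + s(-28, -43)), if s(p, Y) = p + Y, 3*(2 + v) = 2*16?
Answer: 3/1087 ≈ 0.0027599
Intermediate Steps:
v = 26/3 (v = -2 + (2*16)/3 = -2 + (⅓)*32 = -2 + 32/3 = 26/3 ≈ 8.6667)
s(p, Y) = Y + p
C = 1300/3 (C = (26/3)*50 = 1300/3 ≈ 433.33)
1/(C + s(-28, -43)) = 1/(1300/3 + (-43 - 28)) = 1/(1300/3 - 71) = 1/(1087/3) = 3/1087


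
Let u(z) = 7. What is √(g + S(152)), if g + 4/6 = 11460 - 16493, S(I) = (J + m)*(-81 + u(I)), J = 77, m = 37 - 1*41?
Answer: I*√93921/3 ≈ 102.16*I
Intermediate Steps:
m = -4 (m = 37 - 41 = -4)
S(I) = -5402 (S(I) = (77 - 4)*(-81 + 7) = 73*(-74) = -5402)
g = -15101/3 (g = -⅔ + (11460 - 16493) = -⅔ - 5033 = -15101/3 ≈ -5033.7)
√(g + S(152)) = √(-15101/3 - 5402) = √(-31307/3) = I*√93921/3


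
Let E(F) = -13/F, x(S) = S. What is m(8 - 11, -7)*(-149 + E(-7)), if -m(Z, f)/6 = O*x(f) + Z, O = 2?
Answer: -105060/7 ≈ -15009.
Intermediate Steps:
m(Z, f) = -12*f - 6*Z (m(Z, f) = -6*(2*f + Z) = -6*(Z + 2*f) = -12*f - 6*Z)
m(8 - 11, -7)*(-149 + E(-7)) = (-12*(-7) - 6*(8 - 11))*(-149 - 13/(-7)) = (84 - 6*(-3))*(-149 - 13*(-1/7)) = (84 + 18)*(-149 + 13/7) = 102*(-1030/7) = -105060/7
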